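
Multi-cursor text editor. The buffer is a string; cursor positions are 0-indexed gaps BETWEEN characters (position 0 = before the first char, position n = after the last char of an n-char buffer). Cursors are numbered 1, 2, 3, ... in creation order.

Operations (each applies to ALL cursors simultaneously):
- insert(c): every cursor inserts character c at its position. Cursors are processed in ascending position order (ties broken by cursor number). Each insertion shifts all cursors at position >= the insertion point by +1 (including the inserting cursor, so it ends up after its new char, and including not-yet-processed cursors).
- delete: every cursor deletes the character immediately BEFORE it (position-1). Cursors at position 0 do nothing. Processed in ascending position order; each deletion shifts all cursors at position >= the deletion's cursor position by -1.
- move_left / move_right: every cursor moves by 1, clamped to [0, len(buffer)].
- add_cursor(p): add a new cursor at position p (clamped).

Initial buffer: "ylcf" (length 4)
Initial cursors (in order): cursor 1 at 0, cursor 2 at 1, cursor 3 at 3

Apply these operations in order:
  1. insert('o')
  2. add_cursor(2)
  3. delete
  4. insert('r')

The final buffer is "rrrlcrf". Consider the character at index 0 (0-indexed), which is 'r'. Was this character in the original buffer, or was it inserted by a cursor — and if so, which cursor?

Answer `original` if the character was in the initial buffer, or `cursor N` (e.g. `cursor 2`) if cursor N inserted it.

Answer: cursor 1

Derivation:
After op 1 (insert('o')): buffer="oyolcof" (len 7), cursors c1@1 c2@3 c3@6, authorship 1.2..3.
After op 2 (add_cursor(2)): buffer="oyolcof" (len 7), cursors c1@1 c4@2 c2@3 c3@6, authorship 1.2..3.
After op 3 (delete): buffer="lcf" (len 3), cursors c1@0 c2@0 c4@0 c3@2, authorship ...
After op 4 (insert('r')): buffer="rrrlcrf" (len 7), cursors c1@3 c2@3 c4@3 c3@6, authorship 124..3.
Authorship (.=original, N=cursor N): 1 2 4 . . 3 .
Index 0: author = 1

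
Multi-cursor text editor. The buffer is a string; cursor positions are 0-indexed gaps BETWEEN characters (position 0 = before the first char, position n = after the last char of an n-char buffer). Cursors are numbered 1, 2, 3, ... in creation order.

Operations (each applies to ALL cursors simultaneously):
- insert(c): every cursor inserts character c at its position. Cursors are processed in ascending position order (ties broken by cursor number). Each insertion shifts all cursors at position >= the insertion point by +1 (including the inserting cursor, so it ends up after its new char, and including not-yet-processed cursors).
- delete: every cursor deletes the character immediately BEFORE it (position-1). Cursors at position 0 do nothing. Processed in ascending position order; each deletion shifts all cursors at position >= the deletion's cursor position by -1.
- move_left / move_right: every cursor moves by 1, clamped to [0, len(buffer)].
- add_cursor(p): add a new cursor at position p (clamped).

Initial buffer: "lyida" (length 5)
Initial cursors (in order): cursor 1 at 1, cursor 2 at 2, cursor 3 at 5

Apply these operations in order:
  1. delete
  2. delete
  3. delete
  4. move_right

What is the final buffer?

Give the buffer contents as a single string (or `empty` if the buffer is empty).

After op 1 (delete): buffer="id" (len 2), cursors c1@0 c2@0 c3@2, authorship ..
After op 2 (delete): buffer="i" (len 1), cursors c1@0 c2@0 c3@1, authorship .
After op 3 (delete): buffer="" (len 0), cursors c1@0 c2@0 c3@0, authorship 
After op 4 (move_right): buffer="" (len 0), cursors c1@0 c2@0 c3@0, authorship 

Answer: empty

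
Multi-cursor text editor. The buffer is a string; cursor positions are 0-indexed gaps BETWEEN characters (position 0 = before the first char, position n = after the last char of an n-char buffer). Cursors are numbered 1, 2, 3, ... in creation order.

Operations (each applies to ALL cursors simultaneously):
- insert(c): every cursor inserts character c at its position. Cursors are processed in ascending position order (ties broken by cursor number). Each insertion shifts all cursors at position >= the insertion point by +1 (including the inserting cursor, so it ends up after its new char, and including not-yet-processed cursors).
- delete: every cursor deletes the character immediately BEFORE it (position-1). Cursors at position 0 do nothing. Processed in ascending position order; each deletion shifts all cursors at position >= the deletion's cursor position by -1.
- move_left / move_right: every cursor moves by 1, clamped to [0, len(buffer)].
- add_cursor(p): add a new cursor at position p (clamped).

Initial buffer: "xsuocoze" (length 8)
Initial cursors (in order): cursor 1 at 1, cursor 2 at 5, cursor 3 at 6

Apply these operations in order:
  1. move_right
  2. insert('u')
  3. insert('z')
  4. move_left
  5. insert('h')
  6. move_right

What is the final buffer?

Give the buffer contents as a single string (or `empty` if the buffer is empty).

Answer: xsuhzuocouhzzuhze

Derivation:
After op 1 (move_right): buffer="xsuocoze" (len 8), cursors c1@2 c2@6 c3@7, authorship ........
After op 2 (insert('u')): buffer="xsuuocouzue" (len 11), cursors c1@3 c2@8 c3@10, authorship ..1....2.3.
After op 3 (insert('z')): buffer="xsuzuocouzzuze" (len 14), cursors c1@4 c2@10 c3@13, authorship ..11....22.33.
After op 4 (move_left): buffer="xsuzuocouzzuze" (len 14), cursors c1@3 c2@9 c3@12, authorship ..11....22.33.
After op 5 (insert('h')): buffer="xsuhzuocouhzzuhze" (len 17), cursors c1@4 c2@11 c3@15, authorship ..111....222.333.
After op 6 (move_right): buffer="xsuhzuocouhzzuhze" (len 17), cursors c1@5 c2@12 c3@16, authorship ..111....222.333.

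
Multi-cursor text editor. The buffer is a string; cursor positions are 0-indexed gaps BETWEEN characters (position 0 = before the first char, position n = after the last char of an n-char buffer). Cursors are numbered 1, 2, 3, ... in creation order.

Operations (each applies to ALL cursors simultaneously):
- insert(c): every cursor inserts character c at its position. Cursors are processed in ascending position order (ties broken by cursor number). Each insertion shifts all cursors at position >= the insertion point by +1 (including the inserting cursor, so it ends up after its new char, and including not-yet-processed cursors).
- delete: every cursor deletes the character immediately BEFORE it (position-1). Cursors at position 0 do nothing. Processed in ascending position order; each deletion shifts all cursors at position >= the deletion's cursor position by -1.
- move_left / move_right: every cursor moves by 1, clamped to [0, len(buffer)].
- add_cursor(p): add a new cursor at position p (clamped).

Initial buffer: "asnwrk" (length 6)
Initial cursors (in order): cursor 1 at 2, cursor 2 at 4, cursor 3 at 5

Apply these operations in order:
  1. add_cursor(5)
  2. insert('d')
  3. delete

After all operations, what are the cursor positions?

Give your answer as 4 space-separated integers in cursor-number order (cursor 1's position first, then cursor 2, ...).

Answer: 2 4 5 5

Derivation:
After op 1 (add_cursor(5)): buffer="asnwrk" (len 6), cursors c1@2 c2@4 c3@5 c4@5, authorship ......
After op 2 (insert('d')): buffer="asdnwdrddk" (len 10), cursors c1@3 c2@6 c3@9 c4@9, authorship ..1..2.34.
After op 3 (delete): buffer="asnwrk" (len 6), cursors c1@2 c2@4 c3@5 c4@5, authorship ......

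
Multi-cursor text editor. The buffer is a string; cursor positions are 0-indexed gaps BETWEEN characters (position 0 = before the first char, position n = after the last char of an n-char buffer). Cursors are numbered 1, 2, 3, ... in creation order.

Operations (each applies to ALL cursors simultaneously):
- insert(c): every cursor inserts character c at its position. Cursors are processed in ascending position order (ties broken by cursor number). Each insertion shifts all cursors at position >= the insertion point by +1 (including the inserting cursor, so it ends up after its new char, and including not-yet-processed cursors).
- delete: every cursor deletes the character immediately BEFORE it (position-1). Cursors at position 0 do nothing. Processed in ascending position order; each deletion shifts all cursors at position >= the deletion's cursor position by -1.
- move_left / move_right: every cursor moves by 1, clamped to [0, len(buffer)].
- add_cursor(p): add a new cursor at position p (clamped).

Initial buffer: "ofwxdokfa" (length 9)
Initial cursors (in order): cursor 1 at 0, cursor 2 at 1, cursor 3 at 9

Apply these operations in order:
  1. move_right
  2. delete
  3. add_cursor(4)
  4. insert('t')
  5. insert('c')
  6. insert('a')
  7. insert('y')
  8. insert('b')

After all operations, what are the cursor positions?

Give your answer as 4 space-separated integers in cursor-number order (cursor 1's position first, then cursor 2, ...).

Answer: 10 10 26 19

Derivation:
After op 1 (move_right): buffer="ofwxdokfa" (len 9), cursors c1@1 c2@2 c3@9, authorship .........
After op 2 (delete): buffer="wxdokf" (len 6), cursors c1@0 c2@0 c3@6, authorship ......
After op 3 (add_cursor(4)): buffer="wxdokf" (len 6), cursors c1@0 c2@0 c4@4 c3@6, authorship ......
After op 4 (insert('t')): buffer="ttwxdotkft" (len 10), cursors c1@2 c2@2 c4@7 c3@10, authorship 12....4..3
After op 5 (insert('c')): buffer="ttccwxdotckftc" (len 14), cursors c1@4 c2@4 c4@10 c3@14, authorship 1212....44..33
After op 6 (insert('a')): buffer="ttccaawxdotcakftca" (len 18), cursors c1@6 c2@6 c4@13 c3@18, authorship 121212....444..333
After op 7 (insert('y')): buffer="ttccaayywxdotcaykftcay" (len 22), cursors c1@8 c2@8 c4@16 c3@22, authorship 12121212....4444..3333
After op 8 (insert('b')): buffer="ttccaayybbwxdotcaybkftcayb" (len 26), cursors c1@10 c2@10 c4@19 c3@26, authorship 1212121212....44444..33333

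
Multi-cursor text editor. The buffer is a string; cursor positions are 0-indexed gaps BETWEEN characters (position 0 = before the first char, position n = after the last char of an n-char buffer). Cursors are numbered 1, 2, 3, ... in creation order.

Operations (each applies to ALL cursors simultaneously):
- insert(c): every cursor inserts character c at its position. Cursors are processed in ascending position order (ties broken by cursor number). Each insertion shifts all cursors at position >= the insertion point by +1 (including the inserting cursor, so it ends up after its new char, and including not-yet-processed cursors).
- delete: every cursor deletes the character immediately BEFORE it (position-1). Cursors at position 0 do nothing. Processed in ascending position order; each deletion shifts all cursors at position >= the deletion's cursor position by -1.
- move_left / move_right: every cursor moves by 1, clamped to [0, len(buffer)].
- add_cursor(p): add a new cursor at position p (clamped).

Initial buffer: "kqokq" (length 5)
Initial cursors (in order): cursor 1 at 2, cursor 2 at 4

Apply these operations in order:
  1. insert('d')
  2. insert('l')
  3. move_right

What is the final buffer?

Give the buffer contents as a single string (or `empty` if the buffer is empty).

After op 1 (insert('d')): buffer="kqdokdq" (len 7), cursors c1@3 c2@6, authorship ..1..2.
After op 2 (insert('l')): buffer="kqdlokdlq" (len 9), cursors c1@4 c2@8, authorship ..11..22.
After op 3 (move_right): buffer="kqdlokdlq" (len 9), cursors c1@5 c2@9, authorship ..11..22.

Answer: kqdlokdlq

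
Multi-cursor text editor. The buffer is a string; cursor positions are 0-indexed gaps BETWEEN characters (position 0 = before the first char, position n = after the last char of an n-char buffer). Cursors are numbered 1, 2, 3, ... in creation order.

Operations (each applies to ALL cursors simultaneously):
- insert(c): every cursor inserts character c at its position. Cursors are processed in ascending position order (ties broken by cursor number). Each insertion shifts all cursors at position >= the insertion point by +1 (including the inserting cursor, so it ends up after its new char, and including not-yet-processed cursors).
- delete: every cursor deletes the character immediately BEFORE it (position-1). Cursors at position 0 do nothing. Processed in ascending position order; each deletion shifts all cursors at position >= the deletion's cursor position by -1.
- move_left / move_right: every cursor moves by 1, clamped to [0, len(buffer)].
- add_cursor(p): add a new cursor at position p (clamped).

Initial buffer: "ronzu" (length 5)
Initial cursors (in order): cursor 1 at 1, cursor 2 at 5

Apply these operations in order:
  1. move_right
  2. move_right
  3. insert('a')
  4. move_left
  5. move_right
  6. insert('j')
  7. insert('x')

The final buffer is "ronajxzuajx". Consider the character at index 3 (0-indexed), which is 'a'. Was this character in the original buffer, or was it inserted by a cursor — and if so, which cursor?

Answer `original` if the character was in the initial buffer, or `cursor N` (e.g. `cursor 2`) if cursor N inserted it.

After op 1 (move_right): buffer="ronzu" (len 5), cursors c1@2 c2@5, authorship .....
After op 2 (move_right): buffer="ronzu" (len 5), cursors c1@3 c2@5, authorship .....
After op 3 (insert('a')): buffer="ronazua" (len 7), cursors c1@4 c2@7, authorship ...1..2
After op 4 (move_left): buffer="ronazua" (len 7), cursors c1@3 c2@6, authorship ...1..2
After op 5 (move_right): buffer="ronazua" (len 7), cursors c1@4 c2@7, authorship ...1..2
After op 6 (insert('j')): buffer="ronajzuaj" (len 9), cursors c1@5 c2@9, authorship ...11..22
After op 7 (insert('x')): buffer="ronajxzuajx" (len 11), cursors c1@6 c2@11, authorship ...111..222
Authorship (.=original, N=cursor N): . . . 1 1 1 . . 2 2 2
Index 3: author = 1

Answer: cursor 1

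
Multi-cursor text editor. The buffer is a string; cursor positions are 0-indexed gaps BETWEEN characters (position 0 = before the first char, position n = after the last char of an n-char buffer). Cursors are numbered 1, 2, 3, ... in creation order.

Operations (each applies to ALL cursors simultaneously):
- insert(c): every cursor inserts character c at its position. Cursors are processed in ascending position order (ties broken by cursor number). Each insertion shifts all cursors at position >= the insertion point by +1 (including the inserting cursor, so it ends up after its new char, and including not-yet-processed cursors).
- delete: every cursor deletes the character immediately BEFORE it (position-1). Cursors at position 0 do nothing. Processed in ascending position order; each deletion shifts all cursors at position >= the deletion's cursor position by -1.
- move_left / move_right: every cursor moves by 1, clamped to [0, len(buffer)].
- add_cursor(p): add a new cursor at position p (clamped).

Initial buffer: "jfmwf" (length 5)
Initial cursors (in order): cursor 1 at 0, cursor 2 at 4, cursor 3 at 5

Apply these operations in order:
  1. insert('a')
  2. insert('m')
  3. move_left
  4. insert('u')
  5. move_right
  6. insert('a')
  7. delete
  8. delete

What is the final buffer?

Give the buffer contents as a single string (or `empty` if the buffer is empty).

Answer: aujfmwaufau

Derivation:
After op 1 (insert('a')): buffer="ajfmwafa" (len 8), cursors c1@1 c2@6 c3@8, authorship 1....2.3
After op 2 (insert('m')): buffer="amjfmwamfam" (len 11), cursors c1@2 c2@8 c3@11, authorship 11....22.33
After op 3 (move_left): buffer="amjfmwamfam" (len 11), cursors c1@1 c2@7 c3@10, authorship 11....22.33
After op 4 (insert('u')): buffer="aumjfmwaumfaum" (len 14), cursors c1@2 c2@9 c3@13, authorship 111....222.333
After op 5 (move_right): buffer="aumjfmwaumfaum" (len 14), cursors c1@3 c2@10 c3@14, authorship 111....222.333
After op 6 (insert('a')): buffer="aumajfmwaumafauma" (len 17), cursors c1@4 c2@12 c3@17, authorship 1111....2222.3333
After op 7 (delete): buffer="aumjfmwaumfaum" (len 14), cursors c1@3 c2@10 c3@14, authorship 111....222.333
After op 8 (delete): buffer="aujfmwaufau" (len 11), cursors c1@2 c2@8 c3@11, authorship 11....22.33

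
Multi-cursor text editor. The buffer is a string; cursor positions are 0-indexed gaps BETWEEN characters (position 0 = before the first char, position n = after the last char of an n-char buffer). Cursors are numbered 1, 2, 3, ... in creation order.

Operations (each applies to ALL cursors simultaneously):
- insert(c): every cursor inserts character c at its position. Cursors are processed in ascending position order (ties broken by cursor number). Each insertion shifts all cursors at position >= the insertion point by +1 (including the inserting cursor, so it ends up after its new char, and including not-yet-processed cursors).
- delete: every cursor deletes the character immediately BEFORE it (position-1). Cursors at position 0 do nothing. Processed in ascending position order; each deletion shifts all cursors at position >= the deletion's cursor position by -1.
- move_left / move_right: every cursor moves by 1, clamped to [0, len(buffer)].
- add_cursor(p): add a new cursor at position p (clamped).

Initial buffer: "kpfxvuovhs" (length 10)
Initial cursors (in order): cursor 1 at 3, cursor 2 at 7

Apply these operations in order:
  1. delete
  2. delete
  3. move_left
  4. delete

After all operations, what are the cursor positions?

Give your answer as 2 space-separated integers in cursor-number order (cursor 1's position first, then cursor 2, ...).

After op 1 (delete): buffer="kpxvuvhs" (len 8), cursors c1@2 c2@5, authorship ........
After op 2 (delete): buffer="kxvvhs" (len 6), cursors c1@1 c2@3, authorship ......
After op 3 (move_left): buffer="kxvvhs" (len 6), cursors c1@0 c2@2, authorship ......
After op 4 (delete): buffer="kvvhs" (len 5), cursors c1@0 c2@1, authorship .....

Answer: 0 1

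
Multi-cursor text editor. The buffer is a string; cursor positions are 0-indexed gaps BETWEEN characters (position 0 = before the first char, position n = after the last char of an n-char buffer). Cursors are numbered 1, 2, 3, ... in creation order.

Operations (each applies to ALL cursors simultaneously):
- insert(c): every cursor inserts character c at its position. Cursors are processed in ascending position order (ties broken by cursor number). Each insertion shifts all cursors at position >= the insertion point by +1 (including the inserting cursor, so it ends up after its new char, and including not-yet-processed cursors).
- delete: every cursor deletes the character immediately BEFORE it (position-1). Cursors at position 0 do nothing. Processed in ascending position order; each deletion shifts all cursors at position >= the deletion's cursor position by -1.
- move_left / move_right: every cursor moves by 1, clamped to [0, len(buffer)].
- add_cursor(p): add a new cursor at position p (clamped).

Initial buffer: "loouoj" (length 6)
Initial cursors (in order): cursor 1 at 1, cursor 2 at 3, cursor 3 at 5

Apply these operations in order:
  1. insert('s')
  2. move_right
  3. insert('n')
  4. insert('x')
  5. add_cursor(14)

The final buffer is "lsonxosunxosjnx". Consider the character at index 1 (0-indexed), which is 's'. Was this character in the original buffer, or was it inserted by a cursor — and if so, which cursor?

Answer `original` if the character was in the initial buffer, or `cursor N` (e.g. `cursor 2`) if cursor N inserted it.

Answer: cursor 1

Derivation:
After op 1 (insert('s')): buffer="lsoosuosj" (len 9), cursors c1@2 c2@5 c3@8, authorship .1..2..3.
After op 2 (move_right): buffer="lsoosuosj" (len 9), cursors c1@3 c2@6 c3@9, authorship .1..2..3.
After op 3 (insert('n')): buffer="lsonosunosjn" (len 12), cursors c1@4 c2@8 c3@12, authorship .1.1.2.2.3.3
After op 4 (insert('x')): buffer="lsonxosunxosjnx" (len 15), cursors c1@5 c2@10 c3@15, authorship .1.11.2.22.3.33
After op 5 (add_cursor(14)): buffer="lsonxosunxosjnx" (len 15), cursors c1@5 c2@10 c4@14 c3@15, authorship .1.11.2.22.3.33
Authorship (.=original, N=cursor N): . 1 . 1 1 . 2 . 2 2 . 3 . 3 3
Index 1: author = 1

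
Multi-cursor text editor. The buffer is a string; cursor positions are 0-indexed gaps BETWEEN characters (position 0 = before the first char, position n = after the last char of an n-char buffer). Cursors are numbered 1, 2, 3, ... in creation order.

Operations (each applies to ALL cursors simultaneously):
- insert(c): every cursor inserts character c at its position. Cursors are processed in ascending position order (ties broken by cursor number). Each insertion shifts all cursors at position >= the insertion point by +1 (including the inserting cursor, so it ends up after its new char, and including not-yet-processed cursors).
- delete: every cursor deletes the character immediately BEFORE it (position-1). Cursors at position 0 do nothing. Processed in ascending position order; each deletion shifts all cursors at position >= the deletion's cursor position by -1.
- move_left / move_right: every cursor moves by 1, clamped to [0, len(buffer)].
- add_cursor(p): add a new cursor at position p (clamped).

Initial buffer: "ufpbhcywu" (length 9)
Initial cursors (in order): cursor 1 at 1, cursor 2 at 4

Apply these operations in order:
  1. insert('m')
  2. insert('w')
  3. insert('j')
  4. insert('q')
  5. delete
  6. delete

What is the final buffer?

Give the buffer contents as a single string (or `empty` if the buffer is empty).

After op 1 (insert('m')): buffer="umfpbmhcywu" (len 11), cursors c1@2 c2@6, authorship .1...2.....
After op 2 (insert('w')): buffer="umwfpbmwhcywu" (len 13), cursors c1@3 c2@8, authorship .11...22.....
After op 3 (insert('j')): buffer="umwjfpbmwjhcywu" (len 15), cursors c1@4 c2@10, authorship .111...222.....
After op 4 (insert('q')): buffer="umwjqfpbmwjqhcywu" (len 17), cursors c1@5 c2@12, authorship .1111...2222.....
After op 5 (delete): buffer="umwjfpbmwjhcywu" (len 15), cursors c1@4 c2@10, authorship .111...222.....
After op 6 (delete): buffer="umwfpbmwhcywu" (len 13), cursors c1@3 c2@8, authorship .11...22.....

Answer: umwfpbmwhcywu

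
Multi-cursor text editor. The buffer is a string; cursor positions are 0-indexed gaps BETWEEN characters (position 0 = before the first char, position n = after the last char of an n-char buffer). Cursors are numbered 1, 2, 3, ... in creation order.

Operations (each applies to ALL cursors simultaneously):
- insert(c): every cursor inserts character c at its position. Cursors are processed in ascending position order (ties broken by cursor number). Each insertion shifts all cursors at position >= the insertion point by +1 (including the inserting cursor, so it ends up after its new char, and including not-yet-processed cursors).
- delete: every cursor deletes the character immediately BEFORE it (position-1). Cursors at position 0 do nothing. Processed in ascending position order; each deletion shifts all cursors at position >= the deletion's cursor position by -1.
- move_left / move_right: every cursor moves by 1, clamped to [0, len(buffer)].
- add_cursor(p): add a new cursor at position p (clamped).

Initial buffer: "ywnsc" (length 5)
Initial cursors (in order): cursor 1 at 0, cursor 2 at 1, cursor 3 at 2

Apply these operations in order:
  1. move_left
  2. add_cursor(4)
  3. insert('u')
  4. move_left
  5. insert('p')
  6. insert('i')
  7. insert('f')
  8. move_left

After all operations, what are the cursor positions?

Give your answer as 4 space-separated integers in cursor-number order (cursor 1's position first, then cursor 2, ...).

Answer: 6 6 11 18

Derivation:
After op 1 (move_left): buffer="ywnsc" (len 5), cursors c1@0 c2@0 c3@1, authorship .....
After op 2 (add_cursor(4)): buffer="ywnsc" (len 5), cursors c1@0 c2@0 c3@1 c4@4, authorship .....
After op 3 (insert('u')): buffer="uuyuwnsuc" (len 9), cursors c1@2 c2@2 c3@4 c4@8, authorship 12.3...4.
After op 4 (move_left): buffer="uuyuwnsuc" (len 9), cursors c1@1 c2@1 c3@3 c4@7, authorship 12.3...4.
After op 5 (insert('p')): buffer="uppuypuwnspuc" (len 13), cursors c1@3 c2@3 c3@6 c4@11, authorship 1122.33...44.
After op 6 (insert('i')): buffer="uppiiuypiuwnspiuc" (len 17), cursors c1@5 c2@5 c3@9 c4@15, authorship 112122.333...444.
After op 7 (insert('f')): buffer="uppiiffuypifuwnspifuc" (len 21), cursors c1@7 c2@7 c3@12 c4@19, authorship 11212122.3333...4444.
After op 8 (move_left): buffer="uppiiffuypifuwnspifuc" (len 21), cursors c1@6 c2@6 c3@11 c4@18, authorship 11212122.3333...4444.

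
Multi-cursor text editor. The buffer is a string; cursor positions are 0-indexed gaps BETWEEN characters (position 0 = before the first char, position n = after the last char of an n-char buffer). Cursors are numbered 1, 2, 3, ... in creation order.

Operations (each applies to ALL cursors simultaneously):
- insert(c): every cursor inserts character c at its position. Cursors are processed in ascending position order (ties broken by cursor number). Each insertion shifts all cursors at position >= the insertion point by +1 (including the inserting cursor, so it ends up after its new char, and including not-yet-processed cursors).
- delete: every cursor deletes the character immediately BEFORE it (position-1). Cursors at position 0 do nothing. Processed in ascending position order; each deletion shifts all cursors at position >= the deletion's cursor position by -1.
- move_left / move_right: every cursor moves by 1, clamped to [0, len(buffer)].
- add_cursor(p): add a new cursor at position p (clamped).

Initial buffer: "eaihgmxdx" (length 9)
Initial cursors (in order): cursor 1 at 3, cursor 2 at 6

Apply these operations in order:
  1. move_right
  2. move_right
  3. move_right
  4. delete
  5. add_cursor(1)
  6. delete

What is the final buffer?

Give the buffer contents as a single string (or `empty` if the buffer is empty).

After op 1 (move_right): buffer="eaihgmxdx" (len 9), cursors c1@4 c2@7, authorship .........
After op 2 (move_right): buffer="eaihgmxdx" (len 9), cursors c1@5 c2@8, authorship .........
After op 3 (move_right): buffer="eaihgmxdx" (len 9), cursors c1@6 c2@9, authorship .........
After op 4 (delete): buffer="eaihgxd" (len 7), cursors c1@5 c2@7, authorship .......
After op 5 (add_cursor(1)): buffer="eaihgxd" (len 7), cursors c3@1 c1@5 c2@7, authorship .......
After op 6 (delete): buffer="aihx" (len 4), cursors c3@0 c1@3 c2@4, authorship ....

Answer: aihx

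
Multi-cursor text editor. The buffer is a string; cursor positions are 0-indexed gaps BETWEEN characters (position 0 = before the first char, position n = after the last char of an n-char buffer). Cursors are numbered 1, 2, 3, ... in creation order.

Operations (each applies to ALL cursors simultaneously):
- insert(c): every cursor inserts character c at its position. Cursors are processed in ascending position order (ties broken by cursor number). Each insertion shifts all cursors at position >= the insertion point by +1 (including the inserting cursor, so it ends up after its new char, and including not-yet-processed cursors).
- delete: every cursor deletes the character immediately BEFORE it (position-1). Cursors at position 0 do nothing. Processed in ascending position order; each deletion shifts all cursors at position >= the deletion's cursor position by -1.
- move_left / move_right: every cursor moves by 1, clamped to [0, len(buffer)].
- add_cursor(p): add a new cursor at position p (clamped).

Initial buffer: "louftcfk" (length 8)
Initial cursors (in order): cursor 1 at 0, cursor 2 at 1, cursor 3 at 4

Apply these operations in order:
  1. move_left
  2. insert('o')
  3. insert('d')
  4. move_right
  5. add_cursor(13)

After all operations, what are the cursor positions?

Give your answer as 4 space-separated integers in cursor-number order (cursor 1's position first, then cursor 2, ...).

Answer: 5 5 10 13

Derivation:
After op 1 (move_left): buffer="louftcfk" (len 8), cursors c1@0 c2@0 c3@3, authorship ........
After op 2 (insert('o')): buffer="oolouoftcfk" (len 11), cursors c1@2 c2@2 c3@6, authorship 12...3.....
After op 3 (insert('d')): buffer="ooddlouodftcfk" (len 14), cursors c1@4 c2@4 c3@9, authorship 1212...33.....
After op 4 (move_right): buffer="ooddlouodftcfk" (len 14), cursors c1@5 c2@5 c3@10, authorship 1212...33.....
After op 5 (add_cursor(13)): buffer="ooddlouodftcfk" (len 14), cursors c1@5 c2@5 c3@10 c4@13, authorship 1212...33.....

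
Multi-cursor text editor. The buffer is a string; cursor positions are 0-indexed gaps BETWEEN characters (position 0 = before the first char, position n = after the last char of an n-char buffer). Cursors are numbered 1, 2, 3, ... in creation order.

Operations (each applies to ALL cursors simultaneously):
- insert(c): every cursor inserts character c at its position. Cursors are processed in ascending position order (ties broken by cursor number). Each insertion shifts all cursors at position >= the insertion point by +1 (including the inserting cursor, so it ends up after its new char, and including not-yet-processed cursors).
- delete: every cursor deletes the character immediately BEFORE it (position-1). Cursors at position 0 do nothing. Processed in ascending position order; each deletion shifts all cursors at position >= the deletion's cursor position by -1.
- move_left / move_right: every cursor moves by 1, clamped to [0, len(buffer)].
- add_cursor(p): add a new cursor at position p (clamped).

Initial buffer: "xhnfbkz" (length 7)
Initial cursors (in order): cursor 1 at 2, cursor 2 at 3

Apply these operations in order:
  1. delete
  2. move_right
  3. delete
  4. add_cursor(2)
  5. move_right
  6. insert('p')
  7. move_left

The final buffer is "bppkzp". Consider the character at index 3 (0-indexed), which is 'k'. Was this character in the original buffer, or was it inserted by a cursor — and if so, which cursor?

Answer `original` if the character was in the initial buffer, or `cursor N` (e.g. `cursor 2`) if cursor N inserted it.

Answer: original

Derivation:
After op 1 (delete): buffer="xfbkz" (len 5), cursors c1@1 c2@1, authorship .....
After op 2 (move_right): buffer="xfbkz" (len 5), cursors c1@2 c2@2, authorship .....
After op 3 (delete): buffer="bkz" (len 3), cursors c1@0 c2@0, authorship ...
After op 4 (add_cursor(2)): buffer="bkz" (len 3), cursors c1@0 c2@0 c3@2, authorship ...
After op 5 (move_right): buffer="bkz" (len 3), cursors c1@1 c2@1 c3@3, authorship ...
After op 6 (insert('p')): buffer="bppkzp" (len 6), cursors c1@3 c2@3 c3@6, authorship .12..3
After op 7 (move_left): buffer="bppkzp" (len 6), cursors c1@2 c2@2 c3@5, authorship .12..3
Authorship (.=original, N=cursor N): . 1 2 . . 3
Index 3: author = original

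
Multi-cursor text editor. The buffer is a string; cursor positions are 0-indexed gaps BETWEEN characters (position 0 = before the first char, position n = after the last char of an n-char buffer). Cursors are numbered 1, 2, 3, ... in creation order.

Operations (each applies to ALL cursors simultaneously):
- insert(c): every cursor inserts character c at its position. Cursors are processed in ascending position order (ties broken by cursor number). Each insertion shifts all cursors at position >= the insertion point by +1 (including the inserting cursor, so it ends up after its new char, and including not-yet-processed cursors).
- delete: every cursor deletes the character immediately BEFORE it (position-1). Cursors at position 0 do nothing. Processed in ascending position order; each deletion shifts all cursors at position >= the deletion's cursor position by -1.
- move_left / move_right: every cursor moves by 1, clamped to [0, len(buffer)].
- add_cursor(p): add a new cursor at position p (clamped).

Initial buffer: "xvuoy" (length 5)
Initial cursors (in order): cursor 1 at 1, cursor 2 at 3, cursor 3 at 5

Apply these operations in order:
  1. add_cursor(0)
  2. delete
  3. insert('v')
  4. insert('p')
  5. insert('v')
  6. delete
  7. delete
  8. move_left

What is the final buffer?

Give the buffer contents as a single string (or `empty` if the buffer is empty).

Answer: vvvvov

Derivation:
After op 1 (add_cursor(0)): buffer="xvuoy" (len 5), cursors c4@0 c1@1 c2@3 c3@5, authorship .....
After op 2 (delete): buffer="vo" (len 2), cursors c1@0 c4@0 c2@1 c3@2, authorship ..
After op 3 (insert('v')): buffer="vvvvov" (len 6), cursors c1@2 c4@2 c2@4 c3@6, authorship 14.2.3
After op 4 (insert('p')): buffer="vvppvvpovp" (len 10), cursors c1@4 c4@4 c2@7 c3@10, authorship 1414.22.33
After op 5 (insert('v')): buffer="vvppvvvvpvovpv" (len 14), cursors c1@6 c4@6 c2@10 c3@14, authorship 141414.222.333
After op 6 (delete): buffer="vvppvvpovp" (len 10), cursors c1@4 c4@4 c2@7 c3@10, authorship 1414.22.33
After op 7 (delete): buffer="vvvvov" (len 6), cursors c1@2 c4@2 c2@4 c3@6, authorship 14.2.3
After op 8 (move_left): buffer="vvvvov" (len 6), cursors c1@1 c4@1 c2@3 c3@5, authorship 14.2.3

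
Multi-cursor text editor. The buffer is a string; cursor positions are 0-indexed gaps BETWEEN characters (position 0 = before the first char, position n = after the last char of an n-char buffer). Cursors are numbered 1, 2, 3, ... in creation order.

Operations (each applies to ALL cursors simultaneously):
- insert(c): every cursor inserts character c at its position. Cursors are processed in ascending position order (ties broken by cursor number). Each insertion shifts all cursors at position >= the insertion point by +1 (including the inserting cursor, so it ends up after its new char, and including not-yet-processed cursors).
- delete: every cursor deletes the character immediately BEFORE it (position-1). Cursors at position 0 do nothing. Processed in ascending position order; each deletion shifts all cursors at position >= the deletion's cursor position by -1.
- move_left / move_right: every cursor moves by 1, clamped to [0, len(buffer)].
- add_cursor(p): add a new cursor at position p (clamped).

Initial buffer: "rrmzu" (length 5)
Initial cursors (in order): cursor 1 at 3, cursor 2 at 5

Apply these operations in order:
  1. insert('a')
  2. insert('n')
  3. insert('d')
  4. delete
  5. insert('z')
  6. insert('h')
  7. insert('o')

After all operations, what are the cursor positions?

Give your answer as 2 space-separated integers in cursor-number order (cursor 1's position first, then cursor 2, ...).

Answer: 8 15

Derivation:
After op 1 (insert('a')): buffer="rrmazua" (len 7), cursors c1@4 c2@7, authorship ...1..2
After op 2 (insert('n')): buffer="rrmanzuan" (len 9), cursors c1@5 c2@9, authorship ...11..22
After op 3 (insert('d')): buffer="rrmandzuand" (len 11), cursors c1@6 c2@11, authorship ...111..222
After op 4 (delete): buffer="rrmanzuan" (len 9), cursors c1@5 c2@9, authorship ...11..22
After op 5 (insert('z')): buffer="rrmanzzuanz" (len 11), cursors c1@6 c2@11, authorship ...111..222
After op 6 (insert('h')): buffer="rrmanzhzuanzh" (len 13), cursors c1@7 c2@13, authorship ...1111..2222
After op 7 (insert('o')): buffer="rrmanzhozuanzho" (len 15), cursors c1@8 c2@15, authorship ...11111..22222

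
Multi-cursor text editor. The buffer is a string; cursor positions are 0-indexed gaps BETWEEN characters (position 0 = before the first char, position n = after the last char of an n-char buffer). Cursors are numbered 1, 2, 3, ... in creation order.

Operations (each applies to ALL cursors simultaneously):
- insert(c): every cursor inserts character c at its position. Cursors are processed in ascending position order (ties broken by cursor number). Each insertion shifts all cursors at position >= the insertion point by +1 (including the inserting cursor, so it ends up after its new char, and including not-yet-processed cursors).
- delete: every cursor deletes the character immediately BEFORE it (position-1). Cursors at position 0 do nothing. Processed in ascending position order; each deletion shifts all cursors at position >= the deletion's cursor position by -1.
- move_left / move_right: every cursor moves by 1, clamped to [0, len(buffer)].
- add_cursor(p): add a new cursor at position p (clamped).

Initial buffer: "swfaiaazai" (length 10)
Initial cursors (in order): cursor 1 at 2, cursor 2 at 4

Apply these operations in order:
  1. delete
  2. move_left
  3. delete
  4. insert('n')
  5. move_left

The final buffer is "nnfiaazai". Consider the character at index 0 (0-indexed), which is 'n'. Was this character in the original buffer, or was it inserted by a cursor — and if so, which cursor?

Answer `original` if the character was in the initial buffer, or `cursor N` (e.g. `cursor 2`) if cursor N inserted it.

After op 1 (delete): buffer="sfiaazai" (len 8), cursors c1@1 c2@2, authorship ........
After op 2 (move_left): buffer="sfiaazai" (len 8), cursors c1@0 c2@1, authorship ........
After op 3 (delete): buffer="fiaazai" (len 7), cursors c1@0 c2@0, authorship .......
After op 4 (insert('n')): buffer="nnfiaazai" (len 9), cursors c1@2 c2@2, authorship 12.......
After op 5 (move_left): buffer="nnfiaazai" (len 9), cursors c1@1 c2@1, authorship 12.......
Authorship (.=original, N=cursor N): 1 2 . . . . . . .
Index 0: author = 1

Answer: cursor 1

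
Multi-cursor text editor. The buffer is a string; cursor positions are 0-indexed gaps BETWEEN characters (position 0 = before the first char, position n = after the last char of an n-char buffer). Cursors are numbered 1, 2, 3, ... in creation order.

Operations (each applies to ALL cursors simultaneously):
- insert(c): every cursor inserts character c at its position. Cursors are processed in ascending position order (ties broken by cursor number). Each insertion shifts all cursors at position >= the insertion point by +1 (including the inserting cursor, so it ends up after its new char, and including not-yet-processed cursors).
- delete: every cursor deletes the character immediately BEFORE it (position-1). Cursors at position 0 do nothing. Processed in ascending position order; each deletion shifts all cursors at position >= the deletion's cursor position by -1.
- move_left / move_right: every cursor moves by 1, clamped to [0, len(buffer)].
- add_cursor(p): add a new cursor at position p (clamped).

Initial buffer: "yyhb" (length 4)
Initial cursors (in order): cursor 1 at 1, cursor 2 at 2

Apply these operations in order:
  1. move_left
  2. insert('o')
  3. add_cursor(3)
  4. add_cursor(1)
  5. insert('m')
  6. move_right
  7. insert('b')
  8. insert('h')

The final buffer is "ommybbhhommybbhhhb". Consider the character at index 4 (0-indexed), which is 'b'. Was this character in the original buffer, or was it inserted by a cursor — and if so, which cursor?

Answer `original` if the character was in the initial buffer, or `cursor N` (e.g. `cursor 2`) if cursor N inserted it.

Answer: cursor 1

Derivation:
After op 1 (move_left): buffer="yyhb" (len 4), cursors c1@0 c2@1, authorship ....
After op 2 (insert('o')): buffer="oyoyhb" (len 6), cursors c1@1 c2@3, authorship 1.2...
After op 3 (add_cursor(3)): buffer="oyoyhb" (len 6), cursors c1@1 c2@3 c3@3, authorship 1.2...
After op 4 (add_cursor(1)): buffer="oyoyhb" (len 6), cursors c1@1 c4@1 c2@3 c3@3, authorship 1.2...
After op 5 (insert('m')): buffer="ommyommyhb" (len 10), cursors c1@3 c4@3 c2@7 c3@7, authorship 114.223...
After op 6 (move_right): buffer="ommyommyhb" (len 10), cursors c1@4 c4@4 c2@8 c3@8, authorship 114.223...
After op 7 (insert('b')): buffer="ommybbommybbhb" (len 14), cursors c1@6 c4@6 c2@12 c3@12, authorship 114.14223.23..
After op 8 (insert('h')): buffer="ommybbhhommybbhhhb" (len 18), cursors c1@8 c4@8 c2@16 c3@16, authorship 114.1414223.2323..
Authorship (.=original, N=cursor N): 1 1 4 . 1 4 1 4 2 2 3 . 2 3 2 3 . .
Index 4: author = 1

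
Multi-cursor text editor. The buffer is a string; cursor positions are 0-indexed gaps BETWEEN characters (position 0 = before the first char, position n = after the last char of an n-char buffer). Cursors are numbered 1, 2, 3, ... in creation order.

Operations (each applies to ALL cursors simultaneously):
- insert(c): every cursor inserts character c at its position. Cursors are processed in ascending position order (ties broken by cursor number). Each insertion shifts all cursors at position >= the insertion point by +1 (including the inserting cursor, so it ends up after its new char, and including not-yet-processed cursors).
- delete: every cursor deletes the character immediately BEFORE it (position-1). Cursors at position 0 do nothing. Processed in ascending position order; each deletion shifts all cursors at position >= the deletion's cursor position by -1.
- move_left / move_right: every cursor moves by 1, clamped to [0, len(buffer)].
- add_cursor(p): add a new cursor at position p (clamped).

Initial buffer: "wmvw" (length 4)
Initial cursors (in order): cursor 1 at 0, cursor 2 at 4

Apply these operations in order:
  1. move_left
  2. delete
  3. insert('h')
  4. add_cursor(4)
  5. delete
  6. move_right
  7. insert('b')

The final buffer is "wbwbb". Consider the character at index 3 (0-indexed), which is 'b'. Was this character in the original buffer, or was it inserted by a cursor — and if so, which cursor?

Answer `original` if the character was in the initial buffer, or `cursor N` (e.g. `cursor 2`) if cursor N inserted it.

Answer: cursor 2

Derivation:
After op 1 (move_left): buffer="wmvw" (len 4), cursors c1@0 c2@3, authorship ....
After op 2 (delete): buffer="wmw" (len 3), cursors c1@0 c2@2, authorship ...
After op 3 (insert('h')): buffer="hwmhw" (len 5), cursors c1@1 c2@4, authorship 1..2.
After op 4 (add_cursor(4)): buffer="hwmhw" (len 5), cursors c1@1 c2@4 c3@4, authorship 1..2.
After op 5 (delete): buffer="ww" (len 2), cursors c1@0 c2@1 c3@1, authorship ..
After op 6 (move_right): buffer="ww" (len 2), cursors c1@1 c2@2 c3@2, authorship ..
After op 7 (insert('b')): buffer="wbwbb" (len 5), cursors c1@2 c2@5 c3@5, authorship .1.23
Authorship (.=original, N=cursor N): . 1 . 2 3
Index 3: author = 2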